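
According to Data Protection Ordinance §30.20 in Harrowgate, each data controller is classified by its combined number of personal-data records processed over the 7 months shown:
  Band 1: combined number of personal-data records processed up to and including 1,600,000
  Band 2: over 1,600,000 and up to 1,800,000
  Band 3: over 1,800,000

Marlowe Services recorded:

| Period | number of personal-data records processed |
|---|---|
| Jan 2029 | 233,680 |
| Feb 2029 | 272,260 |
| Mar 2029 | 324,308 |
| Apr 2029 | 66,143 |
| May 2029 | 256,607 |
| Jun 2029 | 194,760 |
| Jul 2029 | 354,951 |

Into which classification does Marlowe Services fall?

Band 2

Combined number of personal-data records processed: 233,680 + 272,260 + 324,308 + 66,143 + 256,607 + 194,760 + 354,951 = 1,702,709.
1,600,000 < 1,702,709 ≤ 1,800,000, so Band 2 applies.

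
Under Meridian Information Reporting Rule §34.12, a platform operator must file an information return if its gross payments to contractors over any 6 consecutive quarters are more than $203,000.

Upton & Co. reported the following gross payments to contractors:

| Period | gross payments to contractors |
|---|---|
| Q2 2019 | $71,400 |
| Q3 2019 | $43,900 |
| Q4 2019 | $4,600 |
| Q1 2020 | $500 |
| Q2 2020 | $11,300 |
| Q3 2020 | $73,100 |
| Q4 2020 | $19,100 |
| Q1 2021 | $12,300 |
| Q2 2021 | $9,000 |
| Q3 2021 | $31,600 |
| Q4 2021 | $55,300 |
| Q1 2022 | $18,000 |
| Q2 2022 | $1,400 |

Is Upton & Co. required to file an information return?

Yes

Q2 2019–Q3 2020: $71,400 + $43,900 + $4,600 + $500 + $11,300 + $73,100 = $204,800 (over)
Q3 2019–Q4 2020: $43,900 + $4,600 + $500 + $11,300 + $73,100 + $19,100 = $152,500 (under)
Q4 2019–Q1 2021: $4,600 + $500 + $11,300 + $73,100 + $19,100 + $12,300 = $120,900 (under)
Q1 2020–Q2 2021: $500 + $11,300 + $73,100 + $19,100 + $12,300 + $9,000 = $125,300 (under)
Q2 2020–Q3 2021: $11,300 + $73,100 + $19,100 + $12,300 + $9,000 + $31,600 = $156,400 (under)
Q3 2020–Q4 2021: $73,100 + $19,100 + $12,300 + $9,000 + $31,600 + $55,300 = $200,400 (under)
Q4 2020–Q1 2022: $19,100 + $12,300 + $9,000 + $31,600 + $55,300 + $18,000 = $145,300 (under)
Q1 2021–Q2 2022: $12,300 + $9,000 + $31,600 + $55,300 + $18,000 + $1,400 = $127,600 (under)
At least one window exceeds $203,000.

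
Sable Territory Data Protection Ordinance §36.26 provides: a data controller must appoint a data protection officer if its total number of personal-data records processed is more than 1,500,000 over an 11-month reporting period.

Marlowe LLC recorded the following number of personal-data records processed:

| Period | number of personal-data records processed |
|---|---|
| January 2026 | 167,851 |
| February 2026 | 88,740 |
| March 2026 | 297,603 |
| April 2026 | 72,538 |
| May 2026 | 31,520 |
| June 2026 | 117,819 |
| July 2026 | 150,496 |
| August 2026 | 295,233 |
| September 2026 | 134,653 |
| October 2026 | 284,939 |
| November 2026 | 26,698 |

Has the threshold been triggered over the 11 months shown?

Yes

Total number of personal-data records processed: 167,851 + 88,740 + 297,603 + 72,538 + 31,520 + 117,819 + 150,496 + 295,233 + 134,653 + 284,939 + 26,698 = 1,668,090.
1,668,090 > 1,500,000, so the threshold is exceeded.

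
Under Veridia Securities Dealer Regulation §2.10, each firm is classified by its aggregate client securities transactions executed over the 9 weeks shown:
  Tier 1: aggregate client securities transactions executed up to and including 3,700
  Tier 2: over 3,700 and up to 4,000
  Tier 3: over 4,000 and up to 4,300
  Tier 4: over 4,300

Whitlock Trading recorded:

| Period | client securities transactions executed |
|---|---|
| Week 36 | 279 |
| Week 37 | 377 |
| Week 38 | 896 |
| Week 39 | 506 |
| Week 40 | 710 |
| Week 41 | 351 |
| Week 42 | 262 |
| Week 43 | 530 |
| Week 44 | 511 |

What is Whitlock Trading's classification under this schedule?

Aggregate client securities transactions executed: 279 + 377 + 896 + 506 + 710 + 351 + 262 + 530 + 511 = 4,422.
4,422 > 4,300, so Tier 4 applies.

Tier 4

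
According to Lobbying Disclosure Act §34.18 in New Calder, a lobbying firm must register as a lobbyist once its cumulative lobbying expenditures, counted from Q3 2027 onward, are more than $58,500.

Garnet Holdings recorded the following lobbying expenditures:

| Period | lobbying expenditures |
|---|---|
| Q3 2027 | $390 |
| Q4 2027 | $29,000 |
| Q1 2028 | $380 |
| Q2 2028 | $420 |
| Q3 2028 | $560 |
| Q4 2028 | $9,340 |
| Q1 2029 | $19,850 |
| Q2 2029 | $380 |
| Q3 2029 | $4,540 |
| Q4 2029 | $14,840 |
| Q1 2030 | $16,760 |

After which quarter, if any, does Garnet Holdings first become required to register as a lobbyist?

Through Q3 2027: $390
Through Q4 2027: $29,390
Through Q1 2028: $29,770
Through Q2 2028: $30,190
Through Q3 2028: $30,750
Through Q4 2028: $40,090
Through Q1 2029: $59,940 ← exceeds threshold

Q1 2029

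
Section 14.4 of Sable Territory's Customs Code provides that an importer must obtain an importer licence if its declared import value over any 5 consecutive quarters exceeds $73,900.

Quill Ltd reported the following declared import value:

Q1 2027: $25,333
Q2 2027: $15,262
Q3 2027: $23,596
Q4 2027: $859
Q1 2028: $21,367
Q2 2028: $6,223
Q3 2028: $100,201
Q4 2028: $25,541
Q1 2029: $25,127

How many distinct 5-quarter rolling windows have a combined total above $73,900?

Q1 2027–Q1 2028: $25,333 + $15,262 + $23,596 + $859 + $21,367 = $86,417 (over)
Q2 2027–Q2 2028: $15,262 + $23,596 + $859 + $21,367 + $6,223 = $67,307 (under)
Q3 2027–Q3 2028: $23,596 + $859 + $21,367 + $6,223 + $100,201 = $152,246 (over)
Q4 2027–Q4 2028: $859 + $21,367 + $6,223 + $100,201 + $25,541 = $154,191 (over)
Q1 2028–Q1 2029: $21,367 + $6,223 + $100,201 + $25,541 + $25,127 = $178,459 (over)
4 windows exceed the threshold.

4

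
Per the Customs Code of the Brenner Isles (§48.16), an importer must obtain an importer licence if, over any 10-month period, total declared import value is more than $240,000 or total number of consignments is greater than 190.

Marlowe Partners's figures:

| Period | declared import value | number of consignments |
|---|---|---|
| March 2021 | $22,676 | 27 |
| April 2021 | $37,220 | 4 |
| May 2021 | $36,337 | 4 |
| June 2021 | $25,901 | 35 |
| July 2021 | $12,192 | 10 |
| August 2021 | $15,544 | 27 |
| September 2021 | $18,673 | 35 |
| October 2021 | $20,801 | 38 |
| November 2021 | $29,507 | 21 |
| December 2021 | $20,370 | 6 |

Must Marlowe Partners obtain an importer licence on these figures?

Total declared import value: $22,676 + $37,220 + $36,337 + $25,901 + $12,192 + $15,544 + $18,673 + $20,801 + $29,507 + $20,370 = $239,221 (≤ $240,000).
Total number of consignments: 27 + 4 + 4 + 35 + 10 + 27 + 35 + 38 + 21 + 6 = 207 (> 190).
The test is 'or': at least one threshold is exceeded.

Yes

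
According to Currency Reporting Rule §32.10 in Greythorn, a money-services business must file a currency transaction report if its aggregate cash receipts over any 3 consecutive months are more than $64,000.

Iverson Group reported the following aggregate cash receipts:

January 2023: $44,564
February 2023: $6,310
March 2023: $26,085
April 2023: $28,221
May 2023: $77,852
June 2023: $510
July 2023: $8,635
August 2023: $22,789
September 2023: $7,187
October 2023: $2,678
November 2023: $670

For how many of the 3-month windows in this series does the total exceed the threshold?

January 2023–March 2023: $44,564 + $6,310 + $26,085 = $76,959 (over)
February 2023–April 2023: $6,310 + $26,085 + $28,221 = $60,616 (under)
March 2023–May 2023: $26,085 + $28,221 + $77,852 = $132,158 (over)
April 2023–June 2023: $28,221 + $77,852 + $510 = $106,583 (over)
May 2023–July 2023: $77,852 + $510 + $8,635 = $86,997 (over)
June 2023–August 2023: $510 + $8,635 + $22,789 = $31,934 (under)
July 2023–September 2023: $8,635 + $22,789 + $7,187 = $38,611 (under)
August 2023–October 2023: $22,789 + $7,187 + $2,678 = $32,654 (under)
September 2023–November 2023: $7,187 + $2,678 + $670 = $10,535 (under)
4 windows exceed the threshold.

4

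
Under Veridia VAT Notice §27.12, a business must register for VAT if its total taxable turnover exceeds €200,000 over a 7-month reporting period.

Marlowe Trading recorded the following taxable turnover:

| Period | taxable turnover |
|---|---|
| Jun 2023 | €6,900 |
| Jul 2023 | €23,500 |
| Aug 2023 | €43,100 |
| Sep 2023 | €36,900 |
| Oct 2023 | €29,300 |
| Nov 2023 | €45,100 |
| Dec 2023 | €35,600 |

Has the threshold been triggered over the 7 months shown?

Yes

Total taxable turnover: €6,900 + €23,500 + €43,100 + €36,900 + €29,300 + €45,100 + €35,600 = €220,400.
€220,400 > €200,000, so the threshold is exceeded.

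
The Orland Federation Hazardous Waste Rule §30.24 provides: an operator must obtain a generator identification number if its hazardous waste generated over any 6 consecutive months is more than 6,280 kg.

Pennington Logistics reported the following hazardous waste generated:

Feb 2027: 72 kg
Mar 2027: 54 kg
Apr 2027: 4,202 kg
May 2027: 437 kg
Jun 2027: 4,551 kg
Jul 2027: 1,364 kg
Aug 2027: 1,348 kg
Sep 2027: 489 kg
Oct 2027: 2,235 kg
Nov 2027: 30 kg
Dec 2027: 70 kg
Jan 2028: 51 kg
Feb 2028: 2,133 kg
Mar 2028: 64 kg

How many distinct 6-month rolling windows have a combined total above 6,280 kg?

Feb 2027–Jul 2027: 72 kg + 54 kg + 4,202 kg + 437 kg + 4,551 kg + 1,364 kg = 10,680 kg (over)
Mar 2027–Aug 2027: 54 kg + 4,202 kg + 437 kg + 4,551 kg + 1,364 kg + 1,348 kg = 11,956 kg (over)
Apr 2027–Sep 2027: 4,202 kg + 437 kg + 4,551 kg + 1,364 kg + 1,348 kg + 489 kg = 12,391 kg (over)
May 2027–Oct 2027: 437 kg + 4,551 kg + 1,364 kg + 1,348 kg + 489 kg + 2,235 kg = 10,424 kg (over)
Jun 2027–Nov 2027: 4,551 kg + 1,364 kg + 1,348 kg + 489 kg + 2,235 kg + 30 kg = 10,017 kg (over)
Jul 2027–Dec 2027: 1,364 kg + 1,348 kg + 489 kg + 2,235 kg + 30 kg + 70 kg = 5,536 kg (under)
Aug 2027–Jan 2028: 1,348 kg + 489 kg + 2,235 kg + 30 kg + 70 kg + 51 kg = 4,223 kg (under)
Sep 2027–Feb 2028: 489 kg + 2,235 kg + 30 kg + 70 kg + 51 kg + 2,133 kg = 5,008 kg (under)
Oct 2027–Mar 2028: 2,235 kg + 30 kg + 70 kg + 51 kg + 2,133 kg + 64 kg = 4,583 kg (under)
5 windows exceed the threshold.

5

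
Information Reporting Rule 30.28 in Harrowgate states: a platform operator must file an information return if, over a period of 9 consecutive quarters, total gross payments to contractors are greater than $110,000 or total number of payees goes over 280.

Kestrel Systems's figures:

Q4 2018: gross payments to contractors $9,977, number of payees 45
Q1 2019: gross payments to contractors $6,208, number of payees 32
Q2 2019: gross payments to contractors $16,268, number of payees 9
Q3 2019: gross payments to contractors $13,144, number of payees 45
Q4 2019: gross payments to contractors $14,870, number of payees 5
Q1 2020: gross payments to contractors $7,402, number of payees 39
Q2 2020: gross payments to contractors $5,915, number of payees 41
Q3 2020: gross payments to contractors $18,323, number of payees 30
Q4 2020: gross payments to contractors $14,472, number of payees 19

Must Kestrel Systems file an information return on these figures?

No

Total gross payments to contractors: $9,977 + $6,208 + $16,268 + $13,144 + $14,870 + $7,402 + $5,915 + $18,323 + $14,472 = $106,579 (≤ $110,000).
Total number of payees: 45 + 32 + 9 + 45 + 5 + 39 + 41 + 30 + 19 = 265 (≤ 280).
The test is 'or': neither threshold is exceeded.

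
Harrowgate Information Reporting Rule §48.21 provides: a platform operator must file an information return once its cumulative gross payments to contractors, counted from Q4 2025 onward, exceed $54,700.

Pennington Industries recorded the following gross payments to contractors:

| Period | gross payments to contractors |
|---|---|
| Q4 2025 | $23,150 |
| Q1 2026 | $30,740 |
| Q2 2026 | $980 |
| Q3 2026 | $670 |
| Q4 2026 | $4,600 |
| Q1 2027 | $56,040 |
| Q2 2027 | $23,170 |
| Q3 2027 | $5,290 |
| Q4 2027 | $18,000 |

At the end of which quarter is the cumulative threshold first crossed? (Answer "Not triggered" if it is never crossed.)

Q2 2026

Through Q4 2025: $23,150
Through Q1 2026: $53,890
Through Q2 2026: $54,870 ← exceeds threshold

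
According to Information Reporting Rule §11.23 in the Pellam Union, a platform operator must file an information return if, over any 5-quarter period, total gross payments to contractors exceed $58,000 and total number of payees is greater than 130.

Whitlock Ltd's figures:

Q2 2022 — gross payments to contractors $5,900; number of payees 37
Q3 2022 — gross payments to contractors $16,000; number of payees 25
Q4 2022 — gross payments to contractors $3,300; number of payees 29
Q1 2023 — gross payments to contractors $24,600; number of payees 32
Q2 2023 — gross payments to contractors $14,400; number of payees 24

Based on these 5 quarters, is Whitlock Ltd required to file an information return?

Yes

Total gross payments to contractors: $5,900 + $16,000 + $3,300 + $24,600 + $14,400 = $64,200 (> $58,000).
Total number of payees: 37 + 25 + 29 + 32 + 24 = 147 (> 130).
The test is 'and': both thresholds are exceeded.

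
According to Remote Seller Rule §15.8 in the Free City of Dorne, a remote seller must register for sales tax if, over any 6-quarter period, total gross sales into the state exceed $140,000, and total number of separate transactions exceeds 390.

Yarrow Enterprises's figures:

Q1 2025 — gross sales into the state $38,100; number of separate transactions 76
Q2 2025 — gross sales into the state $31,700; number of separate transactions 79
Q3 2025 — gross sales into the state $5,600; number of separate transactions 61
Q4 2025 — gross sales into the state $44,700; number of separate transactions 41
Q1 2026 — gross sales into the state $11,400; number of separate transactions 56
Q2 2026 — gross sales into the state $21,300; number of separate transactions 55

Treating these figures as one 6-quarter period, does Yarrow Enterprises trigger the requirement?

No

Total gross sales into the state: $38,100 + $31,700 + $5,600 + $44,700 + $11,400 + $21,300 = $152,800 (> $140,000).
Total number of separate transactions: 76 + 79 + 61 + 41 + 56 + 55 = 368 (≤ 390).
The test is 'and': the rule requires both, and at least one is not exceeded.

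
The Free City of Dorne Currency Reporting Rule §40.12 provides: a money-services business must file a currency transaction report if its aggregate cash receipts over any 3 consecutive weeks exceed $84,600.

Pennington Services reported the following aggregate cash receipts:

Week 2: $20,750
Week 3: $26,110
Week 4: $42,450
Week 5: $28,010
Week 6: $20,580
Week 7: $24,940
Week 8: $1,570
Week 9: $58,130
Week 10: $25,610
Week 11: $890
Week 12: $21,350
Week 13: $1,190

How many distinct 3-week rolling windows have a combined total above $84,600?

6

Week 2–Week 4: $20,750 + $26,110 + $42,450 = $89,310 (over)
Week 3–Week 5: $26,110 + $42,450 + $28,010 = $96,570 (over)
Week 4–Week 6: $42,450 + $28,010 + $20,580 = $91,040 (over)
Week 5–Week 7: $28,010 + $20,580 + $24,940 = $73,530 (under)
Week 6–Week 8: $20,580 + $24,940 + $1,570 = $47,090 (under)
Week 7–Week 9: $24,940 + $1,570 + $58,130 = $84,640 (over)
Week 8–Week 10: $1,570 + $58,130 + $25,610 = $85,310 (over)
Week 9–Week 11: $58,130 + $25,610 + $890 = $84,630 (over)
Week 10–Week 12: $25,610 + $890 + $21,350 = $47,850 (under)
Week 11–Week 13: $890 + $21,350 + $1,190 = $23,430 (under)
6 windows exceed the threshold.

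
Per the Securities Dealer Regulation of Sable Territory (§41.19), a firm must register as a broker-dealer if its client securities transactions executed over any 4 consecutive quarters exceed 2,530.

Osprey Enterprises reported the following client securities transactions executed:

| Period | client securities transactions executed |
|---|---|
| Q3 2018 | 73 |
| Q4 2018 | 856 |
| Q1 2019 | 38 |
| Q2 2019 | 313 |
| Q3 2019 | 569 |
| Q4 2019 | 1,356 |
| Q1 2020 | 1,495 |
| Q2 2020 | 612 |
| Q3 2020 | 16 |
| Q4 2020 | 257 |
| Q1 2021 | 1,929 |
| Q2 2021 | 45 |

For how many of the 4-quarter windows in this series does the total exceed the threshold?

Q3 2018–Q2 2019: 73 + 856 + 38 + 313 = 1,280 (under)
Q4 2018–Q3 2019: 856 + 38 + 313 + 569 = 1,776 (under)
Q1 2019–Q4 2019: 38 + 313 + 569 + 1,356 = 2,276 (under)
Q2 2019–Q1 2020: 313 + 569 + 1,356 + 1,495 = 3,733 (over)
Q3 2019–Q2 2020: 569 + 1,356 + 1,495 + 612 = 4,032 (over)
Q4 2019–Q3 2020: 1,356 + 1,495 + 612 + 16 = 3,479 (over)
Q1 2020–Q4 2020: 1,495 + 612 + 16 + 257 = 2,380 (under)
Q2 2020–Q1 2021: 612 + 16 + 257 + 1,929 = 2,814 (over)
Q3 2020–Q2 2021: 16 + 257 + 1,929 + 45 = 2,247 (under)
4 windows exceed the threshold.

4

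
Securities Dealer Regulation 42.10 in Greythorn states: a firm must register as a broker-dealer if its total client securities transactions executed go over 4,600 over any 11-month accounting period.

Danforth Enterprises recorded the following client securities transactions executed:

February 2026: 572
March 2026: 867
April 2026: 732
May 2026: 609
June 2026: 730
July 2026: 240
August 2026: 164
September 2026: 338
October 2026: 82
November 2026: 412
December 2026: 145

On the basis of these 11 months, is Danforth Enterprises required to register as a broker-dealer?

Yes

Total client securities transactions executed: 572 + 867 + 732 + 609 + 730 + 240 + 164 + 338 + 82 + 412 + 145 = 4,891.
4,891 > 4,600, so the threshold is exceeded.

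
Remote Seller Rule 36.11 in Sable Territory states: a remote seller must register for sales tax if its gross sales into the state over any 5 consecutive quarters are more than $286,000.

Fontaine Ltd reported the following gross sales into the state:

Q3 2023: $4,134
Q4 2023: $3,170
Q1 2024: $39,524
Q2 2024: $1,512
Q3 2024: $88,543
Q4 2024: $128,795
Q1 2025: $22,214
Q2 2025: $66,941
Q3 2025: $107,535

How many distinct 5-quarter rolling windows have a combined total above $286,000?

Q3 2023–Q3 2024: $4,134 + $3,170 + $39,524 + $1,512 + $88,543 = $136,883 (under)
Q4 2023–Q4 2024: $3,170 + $39,524 + $1,512 + $88,543 + $128,795 = $261,544 (under)
Q1 2024–Q1 2025: $39,524 + $1,512 + $88,543 + $128,795 + $22,214 = $280,588 (under)
Q2 2024–Q2 2025: $1,512 + $88,543 + $128,795 + $22,214 + $66,941 = $308,005 (over)
Q3 2024–Q3 2025: $88,543 + $128,795 + $22,214 + $66,941 + $107,535 = $414,028 (over)
2 windows exceed the threshold.

2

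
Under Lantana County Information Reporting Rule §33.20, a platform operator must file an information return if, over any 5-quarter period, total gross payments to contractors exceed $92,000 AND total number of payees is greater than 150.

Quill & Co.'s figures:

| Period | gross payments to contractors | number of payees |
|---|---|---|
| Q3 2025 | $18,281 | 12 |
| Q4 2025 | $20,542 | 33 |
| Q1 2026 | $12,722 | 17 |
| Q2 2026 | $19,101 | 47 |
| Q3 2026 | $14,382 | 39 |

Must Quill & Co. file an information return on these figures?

No

Total gross payments to contractors: $18,281 + $20,542 + $12,722 + $19,101 + $14,382 = $85,028 (≤ $92,000).
Total number of payees: 12 + 33 + 17 + 47 + 39 = 148 (≤ 150).
The test is 'and': the rule requires both, and at least one is not exceeded.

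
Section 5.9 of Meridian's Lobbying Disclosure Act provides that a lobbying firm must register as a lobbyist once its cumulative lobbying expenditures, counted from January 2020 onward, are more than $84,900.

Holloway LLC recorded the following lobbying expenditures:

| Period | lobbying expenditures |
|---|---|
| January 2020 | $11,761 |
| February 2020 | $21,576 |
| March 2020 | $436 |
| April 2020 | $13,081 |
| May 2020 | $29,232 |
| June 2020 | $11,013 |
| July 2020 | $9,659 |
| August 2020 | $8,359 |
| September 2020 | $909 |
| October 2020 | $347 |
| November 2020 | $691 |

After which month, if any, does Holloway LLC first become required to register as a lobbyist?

June 2020

Through January 2020: $11,761
Through February 2020: $33,337
Through March 2020: $33,773
Through April 2020: $46,854
Through May 2020: $76,086
Through June 2020: $87,099 ← exceeds threshold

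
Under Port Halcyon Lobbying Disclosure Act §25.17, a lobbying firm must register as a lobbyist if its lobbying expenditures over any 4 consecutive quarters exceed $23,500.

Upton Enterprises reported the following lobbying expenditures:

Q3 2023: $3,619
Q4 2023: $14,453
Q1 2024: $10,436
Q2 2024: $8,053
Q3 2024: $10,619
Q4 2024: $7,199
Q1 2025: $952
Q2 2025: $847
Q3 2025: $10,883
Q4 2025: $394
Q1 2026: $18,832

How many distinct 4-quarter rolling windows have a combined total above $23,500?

5

Q3 2023–Q2 2024: $3,619 + $14,453 + $10,436 + $8,053 = $36,561 (over)
Q4 2023–Q3 2024: $14,453 + $10,436 + $8,053 + $10,619 = $43,561 (over)
Q1 2024–Q4 2024: $10,436 + $8,053 + $10,619 + $7,199 = $36,307 (over)
Q2 2024–Q1 2025: $8,053 + $10,619 + $7,199 + $952 = $26,823 (over)
Q3 2024–Q2 2025: $10,619 + $7,199 + $952 + $847 = $19,617 (under)
Q4 2024–Q3 2025: $7,199 + $952 + $847 + $10,883 = $19,881 (under)
Q1 2025–Q4 2025: $952 + $847 + $10,883 + $394 = $13,076 (under)
Q2 2025–Q1 2026: $847 + $10,883 + $394 + $18,832 = $30,956 (over)
5 windows exceed the threshold.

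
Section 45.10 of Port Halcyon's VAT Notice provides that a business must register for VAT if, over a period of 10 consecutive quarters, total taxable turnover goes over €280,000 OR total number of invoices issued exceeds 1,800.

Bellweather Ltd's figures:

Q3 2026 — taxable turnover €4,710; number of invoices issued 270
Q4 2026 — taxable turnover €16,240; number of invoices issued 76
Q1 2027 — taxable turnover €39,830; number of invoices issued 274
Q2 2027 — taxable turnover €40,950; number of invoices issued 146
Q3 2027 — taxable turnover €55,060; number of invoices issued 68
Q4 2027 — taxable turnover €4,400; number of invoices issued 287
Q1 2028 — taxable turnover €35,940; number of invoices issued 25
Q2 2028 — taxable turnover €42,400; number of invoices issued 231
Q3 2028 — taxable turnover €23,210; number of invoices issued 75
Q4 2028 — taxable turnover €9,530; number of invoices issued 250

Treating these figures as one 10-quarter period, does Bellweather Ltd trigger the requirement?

Total taxable turnover: €4,710 + €16,240 + €39,830 + €40,950 + €55,060 + €4,400 + €35,940 + €42,400 + €23,210 + €9,530 = €272,270 (≤ €280,000).
Total number of invoices issued: 270 + 76 + 274 + 146 + 68 + 287 + 25 + 231 + 75 + 250 = 1,702 (≤ 1,800).
The test is 'or': neither threshold is exceeded.

No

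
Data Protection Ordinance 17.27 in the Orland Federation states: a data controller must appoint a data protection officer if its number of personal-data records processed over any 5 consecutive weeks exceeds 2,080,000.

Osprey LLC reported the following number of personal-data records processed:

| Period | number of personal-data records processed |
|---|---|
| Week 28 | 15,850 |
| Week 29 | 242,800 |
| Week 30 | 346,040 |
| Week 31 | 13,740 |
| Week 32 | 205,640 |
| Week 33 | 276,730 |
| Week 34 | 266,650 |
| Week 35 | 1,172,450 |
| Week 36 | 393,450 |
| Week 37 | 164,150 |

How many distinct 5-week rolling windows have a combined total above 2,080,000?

Week 28–Week 32: 15,850 + 242,800 + 346,040 + 13,740 + 205,640 = 824,070 (under)
Week 29–Week 33: 242,800 + 346,040 + 13,740 + 205,640 + 276,730 = 1,084,950 (under)
Week 30–Week 34: 346,040 + 13,740 + 205,640 + 276,730 + 266,650 = 1,108,800 (under)
Week 31–Week 35: 13,740 + 205,640 + 276,730 + 266,650 + 1,172,450 = 1,935,210 (under)
Week 32–Week 36: 205,640 + 276,730 + 266,650 + 1,172,450 + 393,450 = 2,314,920 (over)
Week 33–Week 37: 276,730 + 266,650 + 1,172,450 + 393,450 + 164,150 = 2,273,430 (over)
2 windows exceed the threshold.

2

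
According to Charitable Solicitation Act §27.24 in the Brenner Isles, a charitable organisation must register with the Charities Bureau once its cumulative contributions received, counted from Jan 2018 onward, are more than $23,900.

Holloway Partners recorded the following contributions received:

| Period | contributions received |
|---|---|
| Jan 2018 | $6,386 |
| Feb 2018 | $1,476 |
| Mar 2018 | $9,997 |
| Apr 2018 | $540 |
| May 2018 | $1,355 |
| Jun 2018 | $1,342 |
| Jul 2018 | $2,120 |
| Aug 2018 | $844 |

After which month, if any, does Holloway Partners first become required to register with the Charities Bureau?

Aug 2018

Through Jan 2018: $6,386
Through Feb 2018: $7,862
Through Mar 2018: $17,859
Through Apr 2018: $18,399
Through May 2018: $19,754
Through Jun 2018: $21,096
Through Jul 2018: $23,216
Through Aug 2018: $24,060 ← exceeds threshold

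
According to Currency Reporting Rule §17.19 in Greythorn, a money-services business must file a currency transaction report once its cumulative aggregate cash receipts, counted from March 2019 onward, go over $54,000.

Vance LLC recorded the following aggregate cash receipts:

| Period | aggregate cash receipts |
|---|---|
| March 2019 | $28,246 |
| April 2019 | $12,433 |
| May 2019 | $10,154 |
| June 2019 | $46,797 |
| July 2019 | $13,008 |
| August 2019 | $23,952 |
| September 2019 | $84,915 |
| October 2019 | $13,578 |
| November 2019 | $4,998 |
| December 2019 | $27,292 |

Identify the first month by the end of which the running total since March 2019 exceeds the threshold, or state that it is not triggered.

June 2019

Through March 2019: $28,246
Through April 2019: $40,679
Through May 2019: $50,833
Through June 2019: $97,630 ← exceeds threshold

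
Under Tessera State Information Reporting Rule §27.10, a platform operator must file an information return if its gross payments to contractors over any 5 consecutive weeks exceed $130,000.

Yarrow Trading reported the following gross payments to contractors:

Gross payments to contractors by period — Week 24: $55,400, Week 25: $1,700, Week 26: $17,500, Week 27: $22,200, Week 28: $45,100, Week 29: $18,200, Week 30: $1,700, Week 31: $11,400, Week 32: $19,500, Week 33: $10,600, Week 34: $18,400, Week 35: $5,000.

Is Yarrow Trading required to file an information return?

Week 24–Week 28: $55,400 + $1,700 + $17,500 + $22,200 + $45,100 = $141,900 (over)
Week 25–Week 29: $1,700 + $17,500 + $22,200 + $45,100 + $18,200 = $104,700 (under)
Week 26–Week 30: $17,500 + $22,200 + $45,100 + $18,200 + $1,700 = $104,700 (under)
Week 27–Week 31: $22,200 + $45,100 + $18,200 + $1,700 + $11,400 = $98,600 (under)
Week 28–Week 32: $45,100 + $18,200 + $1,700 + $11,400 + $19,500 = $95,900 (under)
Week 29–Week 33: $18,200 + $1,700 + $11,400 + $19,500 + $10,600 = $61,400 (under)
Week 30–Week 34: $1,700 + $11,400 + $19,500 + $10,600 + $18,400 = $61,600 (under)
Week 31–Week 35: $11,400 + $19,500 + $10,600 + $18,400 + $5,000 = $64,900 (under)
At least one window exceeds $130,000.

Yes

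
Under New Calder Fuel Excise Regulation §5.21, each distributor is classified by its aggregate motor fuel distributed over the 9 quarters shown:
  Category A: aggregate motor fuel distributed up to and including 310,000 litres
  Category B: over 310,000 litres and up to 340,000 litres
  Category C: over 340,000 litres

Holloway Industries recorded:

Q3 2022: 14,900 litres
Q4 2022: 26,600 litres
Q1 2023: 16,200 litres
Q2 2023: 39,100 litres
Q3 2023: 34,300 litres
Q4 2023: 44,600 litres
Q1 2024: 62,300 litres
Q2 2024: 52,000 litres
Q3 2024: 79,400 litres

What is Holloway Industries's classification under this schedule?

Category C

Aggregate motor fuel distributed: 14,900 litres + 26,600 litres + 16,200 litres + 39,100 litres + 34,300 litres + 44,600 litres + 62,300 litres + 52,000 litres + 79,400 litres = 369,400 litres.
369,400 litres > 340,000 litres, so Category C applies.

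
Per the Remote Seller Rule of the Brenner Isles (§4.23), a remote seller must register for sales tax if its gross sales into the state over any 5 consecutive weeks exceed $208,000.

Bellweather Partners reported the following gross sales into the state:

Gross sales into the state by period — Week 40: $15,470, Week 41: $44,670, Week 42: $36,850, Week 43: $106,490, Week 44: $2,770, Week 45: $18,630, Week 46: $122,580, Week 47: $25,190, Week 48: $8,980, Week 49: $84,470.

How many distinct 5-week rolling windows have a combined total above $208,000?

Week 40–Week 44: $15,470 + $44,670 + $36,850 + $106,490 + $2,770 = $206,250 (under)
Week 41–Week 45: $44,670 + $36,850 + $106,490 + $2,770 + $18,630 = $209,410 (over)
Week 42–Week 46: $36,850 + $106,490 + $2,770 + $18,630 + $122,580 = $287,320 (over)
Week 43–Week 47: $106,490 + $2,770 + $18,630 + $122,580 + $25,190 = $275,660 (over)
Week 44–Week 48: $2,770 + $18,630 + $122,580 + $25,190 + $8,980 = $178,150 (under)
Week 45–Week 49: $18,630 + $122,580 + $25,190 + $8,980 + $84,470 = $259,850 (over)
4 windows exceed the threshold.

4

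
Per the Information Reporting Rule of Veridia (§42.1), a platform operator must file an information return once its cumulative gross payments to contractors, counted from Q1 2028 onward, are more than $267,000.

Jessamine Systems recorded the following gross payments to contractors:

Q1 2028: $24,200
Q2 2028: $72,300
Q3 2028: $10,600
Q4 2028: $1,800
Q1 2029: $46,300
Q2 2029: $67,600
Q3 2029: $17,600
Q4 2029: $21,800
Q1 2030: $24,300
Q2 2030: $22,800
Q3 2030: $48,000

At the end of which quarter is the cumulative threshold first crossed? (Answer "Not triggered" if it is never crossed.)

Through Q1 2028: $24,200
Through Q2 2028: $96,500
Through Q3 2028: $107,100
Through Q4 2028: $108,900
Through Q1 2029: $155,200
Through Q2 2029: $222,800
Through Q3 2029: $240,400
Through Q4 2029: $262,200
Through Q1 2030: $286,500 ← exceeds threshold

Q1 2030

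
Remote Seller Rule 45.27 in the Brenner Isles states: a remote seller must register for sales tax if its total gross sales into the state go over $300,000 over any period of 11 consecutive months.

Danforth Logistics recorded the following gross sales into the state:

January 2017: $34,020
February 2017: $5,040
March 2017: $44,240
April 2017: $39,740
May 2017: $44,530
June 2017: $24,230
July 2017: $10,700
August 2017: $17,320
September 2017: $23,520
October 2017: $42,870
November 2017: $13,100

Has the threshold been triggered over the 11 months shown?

Total gross sales into the state: $34,020 + $5,040 + $44,240 + $39,740 + $44,530 + $24,230 + $10,700 + $17,320 + $23,520 + $42,870 + $13,100 = $299,310.
$299,310 ≤ $300,000, so the threshold is not exceeded.

No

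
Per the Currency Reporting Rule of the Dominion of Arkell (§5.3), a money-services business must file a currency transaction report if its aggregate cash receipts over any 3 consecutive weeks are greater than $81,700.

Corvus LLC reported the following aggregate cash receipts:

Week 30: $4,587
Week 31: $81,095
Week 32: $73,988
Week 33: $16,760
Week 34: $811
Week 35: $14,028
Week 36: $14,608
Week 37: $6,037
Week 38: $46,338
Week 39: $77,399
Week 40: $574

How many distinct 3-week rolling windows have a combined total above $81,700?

5

Week 30–Week 32: $4,587 + $81,095 + $73,988 = $159,670 (over)
Week 31–Week 33: $81,095 + $73,988 + $16,760 = $171,843 (over)
Week 32–Week 34: $73,988 + $16,760 + $811 = $91,559 (over)
Week 33–Week 35: $16,760 + $811 + $14,028 = $31,599 (under)
Week 34–Week 36: $811 + $14,028 + $14,608 = $29,447 (under)
Week 35–Week 37: $14,028 + $14,608 + $6,037 = $34,673 (under)
Week 36–Week 38: $14,608 + $6,037 + $46,338 = $66,983 (under)
Week 37–Week 39: $6,037 + $46,338 + $77,399 = $129,774 (over)
Week 38–Week 40: $46,338 + $77,399 + $574 = $124,311 (over)
5 windows exceed the threshold.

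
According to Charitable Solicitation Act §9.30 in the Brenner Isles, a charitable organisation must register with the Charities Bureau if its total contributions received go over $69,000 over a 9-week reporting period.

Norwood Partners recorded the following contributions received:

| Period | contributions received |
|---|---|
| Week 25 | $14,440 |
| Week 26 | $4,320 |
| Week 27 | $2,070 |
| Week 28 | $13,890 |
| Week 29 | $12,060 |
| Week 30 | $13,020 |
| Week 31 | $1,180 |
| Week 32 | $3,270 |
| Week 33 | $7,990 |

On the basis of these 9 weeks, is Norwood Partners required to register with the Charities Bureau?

Yes

Total contributions received: $14,440 + $4,320 + $2,070 + $13,890 + $12,060 + $13,020 + $1,180 + $3,270 + $7,990 = $72,240.
$72,240 > $69,000, so the threshold is exceeded.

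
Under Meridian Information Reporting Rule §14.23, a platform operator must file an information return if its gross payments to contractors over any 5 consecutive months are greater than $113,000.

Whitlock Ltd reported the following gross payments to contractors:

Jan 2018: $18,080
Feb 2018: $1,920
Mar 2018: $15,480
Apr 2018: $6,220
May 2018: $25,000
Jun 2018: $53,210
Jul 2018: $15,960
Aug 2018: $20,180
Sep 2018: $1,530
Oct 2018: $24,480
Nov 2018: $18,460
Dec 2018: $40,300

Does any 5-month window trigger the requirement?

Yes

Jan 2018–May 2018: $18,080 + $1,920 + $15,480 + $6,220 + $25,000 = $66,700 (under)
Feb 2018–Jun 2018: $1,920 + $15,480 + $6,220 + $25,000 + $53,210 = $101,830 (under)
Mar 2018–Jul 2018: $15,480 + $6,220 + $25,000 + $53,210 + $15,960 = $115,870 (over)
Apr 2018–Aug 2018: $6,220 + $25,000 + $53,210 + $15,960 + $20,180 = $120,570 (over)
May 2018–Sep 2018: $25,000 + $53,210 + $15,960 + $20,180 + $1,530 = $115,880 (over)
Jun 2018–Oct 2018: $53,210 + $15,960 + $20,180 + $1,530 + $24,480 = $115,360 (over)
Jul 2018–Nov 2018: $15,960 + $20,180 + $1,530 + $24,480 + $18,460 = $80,610 (under)
Aug 2018–Dec 2018: $20,180 + $1,530 + $24,480 + $18,460 + $40,300 = $104,950 (under)
At least one window exceeds $113,000.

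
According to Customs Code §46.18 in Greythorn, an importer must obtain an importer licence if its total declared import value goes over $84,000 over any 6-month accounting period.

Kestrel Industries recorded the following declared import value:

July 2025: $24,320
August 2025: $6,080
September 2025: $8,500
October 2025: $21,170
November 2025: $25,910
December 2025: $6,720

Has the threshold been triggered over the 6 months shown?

Total declared import value: $24,320 + $6,080 + $8,500 + $21,170 + $25,910 + $6,720 = $92,700.
$92,700 > $84,000, so the threshold is exceeded.

Yes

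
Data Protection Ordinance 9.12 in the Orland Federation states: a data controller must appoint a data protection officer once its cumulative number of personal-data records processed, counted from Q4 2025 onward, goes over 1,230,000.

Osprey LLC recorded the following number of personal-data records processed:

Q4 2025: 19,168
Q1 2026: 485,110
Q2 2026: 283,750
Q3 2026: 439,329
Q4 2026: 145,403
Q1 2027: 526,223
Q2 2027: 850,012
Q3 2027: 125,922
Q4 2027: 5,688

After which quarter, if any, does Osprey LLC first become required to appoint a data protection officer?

Through Q4 2025: 19,168
Through Q1 2026: 504,278
Through Q2 2026: 788,028
Through Q3 2026: 1,227,357
Through Q4 2026: 1,372,760 ← exceeds threshold

Q4 2026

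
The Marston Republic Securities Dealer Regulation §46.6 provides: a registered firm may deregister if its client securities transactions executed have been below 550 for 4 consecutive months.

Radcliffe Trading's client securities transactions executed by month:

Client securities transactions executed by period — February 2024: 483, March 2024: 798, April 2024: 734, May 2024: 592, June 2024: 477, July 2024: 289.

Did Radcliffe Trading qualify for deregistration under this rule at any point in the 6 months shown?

No

Months below 550: February 2024, June 2024, July 2024.
Longest run of consecutive months below the threshold: 2.
2 < 4, so Radcliffe Trading never became eligible.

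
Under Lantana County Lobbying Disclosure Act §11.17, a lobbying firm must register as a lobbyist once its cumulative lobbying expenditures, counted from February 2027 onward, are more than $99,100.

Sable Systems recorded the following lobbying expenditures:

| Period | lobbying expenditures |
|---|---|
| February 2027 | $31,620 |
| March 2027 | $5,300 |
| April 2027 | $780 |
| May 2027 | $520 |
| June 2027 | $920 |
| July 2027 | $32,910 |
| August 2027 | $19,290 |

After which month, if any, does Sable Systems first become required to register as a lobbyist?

Not triggered

Through February 2027: $31,620
Through March 2027: $36,920
Through April 2027: $37,700
Through May 2027: $38,220
Through June 2027: $39,140
Through July 2027: $72,050
Through August 2027: $91,340
Final cumulative total $91,340 ≤ $99,100; the threshold is never exceeded.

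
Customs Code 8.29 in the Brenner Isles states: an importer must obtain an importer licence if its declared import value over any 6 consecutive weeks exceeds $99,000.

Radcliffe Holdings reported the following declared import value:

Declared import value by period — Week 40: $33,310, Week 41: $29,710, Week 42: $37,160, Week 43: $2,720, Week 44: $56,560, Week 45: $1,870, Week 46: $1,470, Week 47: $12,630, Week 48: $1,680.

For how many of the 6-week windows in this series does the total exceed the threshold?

Week 40–Week 45: $33,310 + $29,710 + $37,160 + $2,720 + $56,560 + $1,870 = $161,330 (over)
Week 41–Week 46: $29,710 + $37,160 + $2,720 + $56,560 + $1,870 + $1,470 = $129,490 (over)
Week 42–Week 47: $37,160 + $2,720 + $56,560 + $1,870 + $1,470 + $12,630 = $112,410 (over)
Week 43–Week 48: $2,720 + $56,560 + $1,870 + $1,470 + $12,630 + $1,680 = $76,930 (under)
3 windows exceed the threshold.

3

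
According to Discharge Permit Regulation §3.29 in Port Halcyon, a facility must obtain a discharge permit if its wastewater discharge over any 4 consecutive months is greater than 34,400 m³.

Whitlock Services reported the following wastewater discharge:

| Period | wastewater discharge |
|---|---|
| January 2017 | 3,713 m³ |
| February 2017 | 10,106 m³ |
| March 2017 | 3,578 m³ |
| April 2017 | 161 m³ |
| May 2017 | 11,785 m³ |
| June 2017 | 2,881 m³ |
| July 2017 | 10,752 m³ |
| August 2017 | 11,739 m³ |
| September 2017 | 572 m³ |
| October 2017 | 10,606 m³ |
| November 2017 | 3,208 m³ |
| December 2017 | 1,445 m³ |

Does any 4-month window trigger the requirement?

Yes

January 2017–April 2017: 3,713 m³ + 10,106 m³ + 3,578 m³ + 161 m³ = 17,558 m³ (under)
February 2017–May 2017: 10,106 m³ + 3,578 m³ + 161 m³ + 11,785 m³ = 25,630 m³ (under)
March 2017–June 2017: 3,578 m³ + 161 m³ + 11,785 m³ + 2,881 m³ = 18,405 m³ (under)
April 2017–July 2017: 161 m³ + 11,785 m³ + 2,881 m³ + 10,752 m³ = 25,579 m³ (under)
May 2017–August 2017: 11,785 m³ + 2,881 m³ + 10,752 m³ + 11,739 m³ = 37,157 m³ (over)
June 2017–September 2017: 2,881 m³ + 10,752 m³ + 11,739 m³ + 572 m³ = 25,944 m³ (under)
July 2017–October 2017: 10,752 m³ + 11,739 m³ + 572 m³ + 10,606 m³ = 33,669 m³ (under)
August 2017–November 2017: 11,739 m³ + 572 m³ + 10,606 m³ + 3,208 m³ = 26,125 m³ (under)
September 2017–December 2017: 572 m³ + 10,606 m³ + 3,208 m³ + 1,445 m³ = 15,831 m³ (under)
At least one window exceeds 34,400 m³.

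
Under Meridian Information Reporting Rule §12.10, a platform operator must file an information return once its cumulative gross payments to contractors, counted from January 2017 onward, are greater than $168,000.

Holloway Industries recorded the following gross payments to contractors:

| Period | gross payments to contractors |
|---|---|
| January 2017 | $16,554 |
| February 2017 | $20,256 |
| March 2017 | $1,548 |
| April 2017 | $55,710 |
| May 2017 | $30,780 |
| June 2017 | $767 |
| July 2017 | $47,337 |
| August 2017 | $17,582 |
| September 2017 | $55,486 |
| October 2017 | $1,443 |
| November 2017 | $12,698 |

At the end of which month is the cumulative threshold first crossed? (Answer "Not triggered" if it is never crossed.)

July 2017

Through January 2017: $16,554
Through February 2017: $36,810
Through March 2017: $38,358
Through April 2017: $94,068
Through May 2017: $124,848
Through June 2017: $125,615
Through July 2017: $172,952 ← exceeds threshold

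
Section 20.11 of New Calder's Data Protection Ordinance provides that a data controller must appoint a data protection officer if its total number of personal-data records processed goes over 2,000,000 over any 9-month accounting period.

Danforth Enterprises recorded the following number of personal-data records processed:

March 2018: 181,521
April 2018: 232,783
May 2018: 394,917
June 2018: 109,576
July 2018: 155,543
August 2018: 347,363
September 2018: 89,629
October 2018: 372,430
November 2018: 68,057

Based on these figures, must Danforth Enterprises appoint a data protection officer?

No

Total number of personal-data records processed: 181,521 + 232,783 + 394,917 + 109,576 + 155,543 + 347,363 + 89,629 + 372,430 + 68,057 = 1,951,819.
1,951,819 ≤ 2,000,000, so the threshold is not exceeded.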